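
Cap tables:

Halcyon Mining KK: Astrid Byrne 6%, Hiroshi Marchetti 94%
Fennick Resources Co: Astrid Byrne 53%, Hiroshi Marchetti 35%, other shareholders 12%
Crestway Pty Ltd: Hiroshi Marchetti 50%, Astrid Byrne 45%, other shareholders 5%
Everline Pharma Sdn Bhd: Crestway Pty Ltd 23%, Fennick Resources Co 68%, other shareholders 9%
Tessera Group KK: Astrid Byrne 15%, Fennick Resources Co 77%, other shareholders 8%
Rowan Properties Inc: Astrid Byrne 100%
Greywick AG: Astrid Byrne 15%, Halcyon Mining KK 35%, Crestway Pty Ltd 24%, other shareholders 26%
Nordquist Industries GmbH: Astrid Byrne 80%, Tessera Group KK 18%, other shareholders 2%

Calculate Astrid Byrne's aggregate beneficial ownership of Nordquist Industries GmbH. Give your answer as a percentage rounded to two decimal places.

Astrid reaches Nordquist along 3 paths.
Direct stake: 80% = 80%.
Via Tessera: 15% × 18% = 2.7%.
Via Fennick → Tessera: 53% × 77% × 18% = 7.3458%.
Total: 80% + 2.7% + 7.3458% = 90.0458%.
Rounded: 90.05%.

90.05%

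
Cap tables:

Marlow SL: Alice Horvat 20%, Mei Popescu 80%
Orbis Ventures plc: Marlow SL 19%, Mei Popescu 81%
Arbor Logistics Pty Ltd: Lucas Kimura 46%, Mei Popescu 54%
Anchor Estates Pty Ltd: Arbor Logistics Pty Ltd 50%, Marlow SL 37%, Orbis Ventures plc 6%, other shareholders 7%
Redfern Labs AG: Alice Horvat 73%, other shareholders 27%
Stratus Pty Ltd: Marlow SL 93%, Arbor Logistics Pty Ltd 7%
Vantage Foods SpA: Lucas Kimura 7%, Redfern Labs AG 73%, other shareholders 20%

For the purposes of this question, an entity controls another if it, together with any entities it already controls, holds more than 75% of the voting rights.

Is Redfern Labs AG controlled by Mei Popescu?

Mei holds 80% of Marlow, so Mei controls Marlow.
Marlow and Mei together hold 19% + 81% = 100% of Orbis, so Mei controls Orbis.
Marlow holds 93% of Stratus, so Mei controls Stratus.
Neither Mei nor any entity Mei controls holds any voting interest in Redfern.
So Mei does not control Redfern.

No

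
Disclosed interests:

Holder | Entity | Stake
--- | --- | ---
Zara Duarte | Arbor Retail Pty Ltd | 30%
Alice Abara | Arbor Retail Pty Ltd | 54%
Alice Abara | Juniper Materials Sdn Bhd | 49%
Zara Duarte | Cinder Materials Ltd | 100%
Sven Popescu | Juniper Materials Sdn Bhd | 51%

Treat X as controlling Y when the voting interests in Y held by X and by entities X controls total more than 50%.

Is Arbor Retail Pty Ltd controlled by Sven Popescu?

No

Sven holds 51% of Juniper, so Sven controls Juniper.
Neither Sven nor any entity Sven controls holds any voting interest in Arbor.
So Sven does not control Arbor.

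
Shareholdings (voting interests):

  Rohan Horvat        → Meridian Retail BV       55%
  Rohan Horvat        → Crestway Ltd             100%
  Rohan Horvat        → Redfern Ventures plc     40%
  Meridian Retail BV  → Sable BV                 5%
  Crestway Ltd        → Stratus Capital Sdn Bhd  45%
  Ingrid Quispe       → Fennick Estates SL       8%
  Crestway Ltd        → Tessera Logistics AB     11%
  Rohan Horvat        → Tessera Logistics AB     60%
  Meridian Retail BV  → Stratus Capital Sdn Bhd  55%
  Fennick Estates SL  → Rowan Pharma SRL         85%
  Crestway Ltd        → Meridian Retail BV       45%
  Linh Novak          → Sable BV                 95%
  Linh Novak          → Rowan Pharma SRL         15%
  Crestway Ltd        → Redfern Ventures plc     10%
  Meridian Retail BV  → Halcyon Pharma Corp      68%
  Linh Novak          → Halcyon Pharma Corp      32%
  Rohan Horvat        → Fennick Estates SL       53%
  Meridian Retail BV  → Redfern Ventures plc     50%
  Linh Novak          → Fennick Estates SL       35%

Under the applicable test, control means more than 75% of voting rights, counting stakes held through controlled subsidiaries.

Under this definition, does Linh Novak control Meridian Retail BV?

Linh holds 95% of Sable, so Linh controls Sable.
Neither Linh nor any entity Linh controls holds any voting interest in Meridian.
So Linh does not control Meridian.

No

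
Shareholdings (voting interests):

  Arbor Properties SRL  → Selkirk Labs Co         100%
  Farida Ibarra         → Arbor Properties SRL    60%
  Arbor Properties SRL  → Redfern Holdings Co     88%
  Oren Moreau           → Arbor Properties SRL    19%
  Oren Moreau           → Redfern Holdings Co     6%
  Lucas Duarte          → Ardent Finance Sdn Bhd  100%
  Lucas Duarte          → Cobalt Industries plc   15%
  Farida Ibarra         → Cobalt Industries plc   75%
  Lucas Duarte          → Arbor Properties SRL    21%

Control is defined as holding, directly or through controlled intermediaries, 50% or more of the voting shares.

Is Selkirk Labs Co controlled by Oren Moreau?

No

Oren's largest direct stake is 19% in Arbor, which does not meet the threshold, so Oren controls no company.
Neither Oren nor any entity Oren controls holds any voting interest in Selkirk.
So Oren does not control Selkirk.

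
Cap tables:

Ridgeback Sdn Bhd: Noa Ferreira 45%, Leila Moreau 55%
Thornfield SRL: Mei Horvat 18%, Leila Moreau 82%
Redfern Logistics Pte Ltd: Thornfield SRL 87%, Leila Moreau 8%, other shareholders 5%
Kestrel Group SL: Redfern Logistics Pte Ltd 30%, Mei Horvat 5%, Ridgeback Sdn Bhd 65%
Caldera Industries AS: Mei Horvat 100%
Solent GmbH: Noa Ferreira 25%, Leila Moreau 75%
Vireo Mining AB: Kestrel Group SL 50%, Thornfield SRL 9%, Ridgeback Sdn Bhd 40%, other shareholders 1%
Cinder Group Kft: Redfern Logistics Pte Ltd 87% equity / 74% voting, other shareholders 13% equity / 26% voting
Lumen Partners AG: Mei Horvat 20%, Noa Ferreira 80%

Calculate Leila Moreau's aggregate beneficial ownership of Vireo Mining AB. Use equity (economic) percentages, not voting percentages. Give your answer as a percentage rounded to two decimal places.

59.16%

Leila reaches Vireo along 5 paths.
Via Thornfield → Redfern → Kestrel: 82% × 87% × 30% × 50% = 10.701%.
Via Redfern → Kestrel: 8% × 30% × 50% = 1.2%.
Via Ridgeback → Kestrel: 55% × 65% × 50% = 17.875%.
Via Thornfield: 82% × 9% = 7.38%.
Via Ridgeback: 55% × 40% = 22%.
Total: 10.701% + 1.2% + 17.875% + 7.38% + 22% = 59.156%.
Rounded: 59.16%.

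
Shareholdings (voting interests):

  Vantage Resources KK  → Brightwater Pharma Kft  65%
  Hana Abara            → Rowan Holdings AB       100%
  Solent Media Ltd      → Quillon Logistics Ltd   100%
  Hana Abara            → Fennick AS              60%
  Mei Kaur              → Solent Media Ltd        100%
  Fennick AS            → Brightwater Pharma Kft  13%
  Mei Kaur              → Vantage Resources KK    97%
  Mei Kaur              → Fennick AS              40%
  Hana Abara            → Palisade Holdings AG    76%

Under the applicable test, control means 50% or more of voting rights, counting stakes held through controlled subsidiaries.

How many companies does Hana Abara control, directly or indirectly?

3

Hana holds 100% of Rowan, so Hana controls Rowan.
Hana holds 60% of Fennick, so Hana controls Fennick.
Hana holds 76% of Palisade, so Hana controls Palisade.
No other company's threshold is met.
Hana controls 3 companies.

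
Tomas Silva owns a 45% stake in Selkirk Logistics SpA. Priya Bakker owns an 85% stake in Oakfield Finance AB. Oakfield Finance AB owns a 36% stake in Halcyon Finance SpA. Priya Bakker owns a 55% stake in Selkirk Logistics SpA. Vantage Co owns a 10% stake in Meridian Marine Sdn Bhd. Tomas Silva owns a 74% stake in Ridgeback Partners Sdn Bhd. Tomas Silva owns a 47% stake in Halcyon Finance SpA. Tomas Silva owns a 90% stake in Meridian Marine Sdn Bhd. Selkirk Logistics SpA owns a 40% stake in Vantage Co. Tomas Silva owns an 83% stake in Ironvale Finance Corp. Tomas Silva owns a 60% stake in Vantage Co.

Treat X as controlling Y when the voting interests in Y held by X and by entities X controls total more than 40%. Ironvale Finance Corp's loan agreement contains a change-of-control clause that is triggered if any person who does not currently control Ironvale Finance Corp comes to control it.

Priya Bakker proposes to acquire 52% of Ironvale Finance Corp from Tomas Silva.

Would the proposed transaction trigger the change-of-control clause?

Yes

The purchase adds only to Priya's holdings (Tomas's stake shrinks), so Priya is the only person who could newly come to control Ironvale.
Priya holds 55% of Selkirk, so Priya controls Selkirk.
Priya holds 85% of Oakfield, so Priya controls Oakfield.
Neither Priya nor any entity Priya controls holds any voting interest in Ironvale.
So before the transaction, Priya does not control Ironvale.
After the purchase, Priya holds 52% of Ironvale directly, and Tomas's stake falls to 31%.
Priya holds 52% of Ironvale, so Priya controls Ironvale.
Priya did not control Ironvale before and does after, so the clause is triggered.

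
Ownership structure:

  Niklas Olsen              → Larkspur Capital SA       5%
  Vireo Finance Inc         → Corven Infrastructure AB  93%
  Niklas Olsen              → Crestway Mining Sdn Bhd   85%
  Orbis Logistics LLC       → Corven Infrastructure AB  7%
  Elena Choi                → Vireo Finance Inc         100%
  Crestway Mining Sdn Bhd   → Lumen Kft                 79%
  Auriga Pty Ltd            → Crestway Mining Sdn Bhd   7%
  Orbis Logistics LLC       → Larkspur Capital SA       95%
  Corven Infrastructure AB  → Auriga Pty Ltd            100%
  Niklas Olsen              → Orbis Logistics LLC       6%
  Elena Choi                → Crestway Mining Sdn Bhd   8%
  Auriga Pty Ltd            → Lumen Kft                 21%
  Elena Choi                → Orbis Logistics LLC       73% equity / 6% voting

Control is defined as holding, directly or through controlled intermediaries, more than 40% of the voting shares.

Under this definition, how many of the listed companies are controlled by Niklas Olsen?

Niklas holds 85% of Crestway, so Niklas controls Crestway.
Crestway holds 79% of Lumen, so Niklas controls Lumen.
No other company's threshold is met.
Niklas controls 2 companies.

2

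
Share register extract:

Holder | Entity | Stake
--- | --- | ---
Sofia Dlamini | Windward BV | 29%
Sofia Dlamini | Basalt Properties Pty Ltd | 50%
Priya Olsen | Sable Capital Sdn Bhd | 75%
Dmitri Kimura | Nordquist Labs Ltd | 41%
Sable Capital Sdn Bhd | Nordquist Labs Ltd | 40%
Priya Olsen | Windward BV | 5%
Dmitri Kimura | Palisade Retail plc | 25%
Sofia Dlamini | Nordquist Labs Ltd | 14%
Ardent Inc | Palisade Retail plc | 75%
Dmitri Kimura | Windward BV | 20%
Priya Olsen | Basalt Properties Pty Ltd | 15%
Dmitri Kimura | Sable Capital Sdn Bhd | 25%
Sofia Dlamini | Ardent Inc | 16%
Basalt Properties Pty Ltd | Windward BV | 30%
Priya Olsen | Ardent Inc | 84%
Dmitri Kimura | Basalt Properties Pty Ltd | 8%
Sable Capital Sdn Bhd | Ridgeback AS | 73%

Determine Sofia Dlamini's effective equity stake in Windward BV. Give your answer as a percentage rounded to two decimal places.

44.00%

Sofia reaches Windward along 2 paths.
Via Basalt: 50% × 30% = 15%.
Direct stake: 29% = 29%.
Total: 15% + 29% = 44%.
Rounded: 44.00%.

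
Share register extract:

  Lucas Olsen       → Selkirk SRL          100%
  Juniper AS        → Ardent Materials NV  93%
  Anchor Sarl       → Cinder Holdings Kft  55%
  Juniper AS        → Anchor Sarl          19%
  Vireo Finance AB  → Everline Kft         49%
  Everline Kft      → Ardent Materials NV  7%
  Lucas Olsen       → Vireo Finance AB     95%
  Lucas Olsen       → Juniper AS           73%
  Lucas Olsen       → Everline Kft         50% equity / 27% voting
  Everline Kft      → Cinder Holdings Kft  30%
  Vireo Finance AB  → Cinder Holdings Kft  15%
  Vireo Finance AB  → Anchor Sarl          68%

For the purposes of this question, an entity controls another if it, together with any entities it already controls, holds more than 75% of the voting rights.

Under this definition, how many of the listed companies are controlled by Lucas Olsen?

Lucas holds 95% of Vireo, so Lucas controls Vireo.
Lucas holds 100% of Selkirk, so Lucas controls Selkirk.
Vireo and Lucas together hold 49% + 27% = 76% of Everline, so Lucas controls Everline.
No other company's threshold is met.
Lucas controls 3 companies.

3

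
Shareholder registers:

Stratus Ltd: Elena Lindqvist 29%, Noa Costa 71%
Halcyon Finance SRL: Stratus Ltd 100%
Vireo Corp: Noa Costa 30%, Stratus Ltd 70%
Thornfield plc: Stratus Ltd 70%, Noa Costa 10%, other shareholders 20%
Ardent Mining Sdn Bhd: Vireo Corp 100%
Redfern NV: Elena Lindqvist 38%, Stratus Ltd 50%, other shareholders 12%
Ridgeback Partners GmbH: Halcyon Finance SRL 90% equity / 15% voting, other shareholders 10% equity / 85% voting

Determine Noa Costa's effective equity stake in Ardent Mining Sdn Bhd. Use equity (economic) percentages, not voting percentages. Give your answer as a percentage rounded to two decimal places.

Noa reaches Ardent along 2 paths.
Via Vireo: 30% × 100% = 30%.
Via Stratus → Vireo: 71% × 70% × 100% = 49.7%.
Total: 30% + 49.7% = 79.7%.
Rounded: 79.70%.

79.70%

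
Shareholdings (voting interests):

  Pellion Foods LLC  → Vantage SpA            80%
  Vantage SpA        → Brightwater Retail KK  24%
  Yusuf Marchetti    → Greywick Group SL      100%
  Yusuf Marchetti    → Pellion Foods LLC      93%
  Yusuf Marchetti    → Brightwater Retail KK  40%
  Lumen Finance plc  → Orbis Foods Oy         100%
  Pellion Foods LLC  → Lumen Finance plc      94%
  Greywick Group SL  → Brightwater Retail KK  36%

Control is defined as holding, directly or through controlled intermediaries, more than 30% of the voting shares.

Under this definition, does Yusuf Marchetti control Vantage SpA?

Yusuf holds 93% of Pellion, so Yusuf controls Pellion.
Pellion holds 80% of Vantage, so Yusuf controls Vantage.

Yes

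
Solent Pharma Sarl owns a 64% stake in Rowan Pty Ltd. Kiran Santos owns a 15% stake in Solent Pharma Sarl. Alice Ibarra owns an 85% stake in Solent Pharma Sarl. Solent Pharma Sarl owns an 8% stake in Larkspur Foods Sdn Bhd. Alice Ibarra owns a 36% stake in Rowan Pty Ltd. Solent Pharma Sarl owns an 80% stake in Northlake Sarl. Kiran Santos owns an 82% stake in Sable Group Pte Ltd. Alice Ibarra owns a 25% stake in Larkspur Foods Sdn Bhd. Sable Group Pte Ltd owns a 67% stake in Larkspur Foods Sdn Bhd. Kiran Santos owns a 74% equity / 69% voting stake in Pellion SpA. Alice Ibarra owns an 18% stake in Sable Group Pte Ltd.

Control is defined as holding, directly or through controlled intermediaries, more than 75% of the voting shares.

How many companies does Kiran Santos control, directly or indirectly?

Kiran holds 82% of Sable, so Kiran controls Sable.
No other company's threshold is met.
Kiran controls 1 company.

1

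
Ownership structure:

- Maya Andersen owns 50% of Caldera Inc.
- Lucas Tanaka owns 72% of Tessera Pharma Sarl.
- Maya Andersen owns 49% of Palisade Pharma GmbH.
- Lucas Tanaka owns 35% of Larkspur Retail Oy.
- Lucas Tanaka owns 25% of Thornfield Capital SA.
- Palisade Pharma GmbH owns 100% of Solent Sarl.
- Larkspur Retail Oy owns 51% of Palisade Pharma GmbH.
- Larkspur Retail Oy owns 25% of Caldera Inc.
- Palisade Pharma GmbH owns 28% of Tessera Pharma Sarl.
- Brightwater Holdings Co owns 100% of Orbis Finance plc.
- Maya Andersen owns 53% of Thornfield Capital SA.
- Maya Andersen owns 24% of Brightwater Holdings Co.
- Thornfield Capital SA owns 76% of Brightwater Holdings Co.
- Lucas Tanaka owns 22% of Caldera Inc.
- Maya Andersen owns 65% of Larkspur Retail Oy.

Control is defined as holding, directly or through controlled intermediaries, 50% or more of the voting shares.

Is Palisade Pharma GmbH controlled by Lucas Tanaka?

Lucas holds 72% of Tessera, so Lucas controls Tessera.
Neither Lucas nor any entity Lucas controls holds any voting interest in Palisade.
So Lucas does not control Palisade.

No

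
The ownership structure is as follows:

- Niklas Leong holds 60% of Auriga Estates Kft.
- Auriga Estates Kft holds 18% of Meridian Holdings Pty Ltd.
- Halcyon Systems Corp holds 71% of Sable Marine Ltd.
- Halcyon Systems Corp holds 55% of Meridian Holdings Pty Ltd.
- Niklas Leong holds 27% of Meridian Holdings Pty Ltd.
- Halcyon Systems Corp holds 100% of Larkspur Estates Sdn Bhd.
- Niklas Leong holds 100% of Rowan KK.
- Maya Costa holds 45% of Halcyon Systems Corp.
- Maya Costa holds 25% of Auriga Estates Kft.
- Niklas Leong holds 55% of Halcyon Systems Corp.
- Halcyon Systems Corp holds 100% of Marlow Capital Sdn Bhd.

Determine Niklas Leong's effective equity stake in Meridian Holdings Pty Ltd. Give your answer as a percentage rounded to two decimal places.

Niklas reaches Meridian along 3 paths.
Direct stake: 27% = 27%.
Via Auriga: 60% × 18% = 10.8%.
Via Halcyon: 55% × 55% = 30.25%.
Total: 27% + 10.8% + 30.25% = 68.05%.

68.05%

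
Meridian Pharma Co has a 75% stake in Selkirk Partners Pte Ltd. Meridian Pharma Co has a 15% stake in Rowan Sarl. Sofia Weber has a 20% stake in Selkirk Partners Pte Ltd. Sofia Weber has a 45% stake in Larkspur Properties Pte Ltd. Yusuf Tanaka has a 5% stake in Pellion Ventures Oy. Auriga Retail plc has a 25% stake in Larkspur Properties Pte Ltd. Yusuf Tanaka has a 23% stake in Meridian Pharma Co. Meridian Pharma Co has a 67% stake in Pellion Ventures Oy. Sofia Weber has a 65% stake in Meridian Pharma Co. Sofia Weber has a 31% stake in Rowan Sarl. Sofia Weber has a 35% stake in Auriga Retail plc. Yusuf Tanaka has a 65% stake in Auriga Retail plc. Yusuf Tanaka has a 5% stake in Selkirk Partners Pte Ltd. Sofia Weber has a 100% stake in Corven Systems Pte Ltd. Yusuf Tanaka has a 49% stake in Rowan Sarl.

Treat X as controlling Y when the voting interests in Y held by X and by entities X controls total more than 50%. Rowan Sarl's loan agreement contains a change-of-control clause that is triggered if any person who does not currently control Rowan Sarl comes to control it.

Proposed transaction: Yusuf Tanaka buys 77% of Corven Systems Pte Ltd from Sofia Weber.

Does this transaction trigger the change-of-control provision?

No

The purchase adds only to Yusuf's holdings (Sofia's stake shrinks), so Yusuf is the only person who could newly come to control Rowan.
Yusuf holds 65% of Auriga, so Yusuf controls Auriga.
In Rowan, Yusuf's side holds only 49%, not > 50%.
So before the transaction, Yusuf does not control Rowan.
After the purchase, Yusuf holds 77% of Corven directly, and Sofia's stake falls to 23%.
Yusuf holds 77% of Corven, so Yusuf controls Corven.
After the transaction, Yusuf's side holds 49% of Rowan, not > 50%, so Yusuf still does not control Rowan.
No new person acquires control, so the clause is not triggered.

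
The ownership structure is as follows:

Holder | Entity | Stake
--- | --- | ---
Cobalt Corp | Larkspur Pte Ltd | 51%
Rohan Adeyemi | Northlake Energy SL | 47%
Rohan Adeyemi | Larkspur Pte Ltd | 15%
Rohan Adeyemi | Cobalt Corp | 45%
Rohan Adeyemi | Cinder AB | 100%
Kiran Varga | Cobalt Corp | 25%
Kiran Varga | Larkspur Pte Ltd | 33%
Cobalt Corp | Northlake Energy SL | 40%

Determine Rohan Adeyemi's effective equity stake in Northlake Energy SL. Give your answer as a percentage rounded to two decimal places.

Rohan reaches Northlake along 2 paths.
Direct stake: 47% = 47%.
Via Cobalt: 45% × 40% = 18%.
Total: 47% + 18% = 65%.
Rounded: 65.00%.

65.00%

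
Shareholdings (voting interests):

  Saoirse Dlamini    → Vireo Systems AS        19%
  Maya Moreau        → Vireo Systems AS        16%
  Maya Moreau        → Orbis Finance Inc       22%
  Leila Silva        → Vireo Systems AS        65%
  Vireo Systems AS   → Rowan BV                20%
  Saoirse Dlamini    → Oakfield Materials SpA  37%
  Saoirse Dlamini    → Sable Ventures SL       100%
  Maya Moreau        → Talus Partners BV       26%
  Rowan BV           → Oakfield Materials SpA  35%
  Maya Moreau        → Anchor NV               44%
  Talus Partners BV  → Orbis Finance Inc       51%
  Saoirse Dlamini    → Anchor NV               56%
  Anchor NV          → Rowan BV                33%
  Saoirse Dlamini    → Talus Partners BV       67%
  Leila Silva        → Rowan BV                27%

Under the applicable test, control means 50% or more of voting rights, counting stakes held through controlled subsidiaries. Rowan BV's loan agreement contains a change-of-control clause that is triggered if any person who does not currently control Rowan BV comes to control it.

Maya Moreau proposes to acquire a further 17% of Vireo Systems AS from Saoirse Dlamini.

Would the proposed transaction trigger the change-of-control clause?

No

The purchase adds only to Maya's holdings (Saoirse's stake shrinks), so Maya is the only person who could newly come to control Rowan.
Maya's largest direct stake is 44% in Anchor, which does not meet the threshold, so Maya controls no company.
Neither Maya nor any entity Maya controls holds any voting interest in Rowan.
So before the transaction, Maya does not control Rowan.
After the purchase, Maya's direct stake in Vireo rises to 16% + 17% = 33%, and Saoirse's stake falls to 2%.
Maya's side now holds 33% of Vireo, not ≥ 50%, so Maya still does not control Vireo.
After the transaction, neither Maya nor any entity Maya controls holds a voting interest in Rowan, so Maya still does not control it.
No new person acquires control, so the clause is not triggered.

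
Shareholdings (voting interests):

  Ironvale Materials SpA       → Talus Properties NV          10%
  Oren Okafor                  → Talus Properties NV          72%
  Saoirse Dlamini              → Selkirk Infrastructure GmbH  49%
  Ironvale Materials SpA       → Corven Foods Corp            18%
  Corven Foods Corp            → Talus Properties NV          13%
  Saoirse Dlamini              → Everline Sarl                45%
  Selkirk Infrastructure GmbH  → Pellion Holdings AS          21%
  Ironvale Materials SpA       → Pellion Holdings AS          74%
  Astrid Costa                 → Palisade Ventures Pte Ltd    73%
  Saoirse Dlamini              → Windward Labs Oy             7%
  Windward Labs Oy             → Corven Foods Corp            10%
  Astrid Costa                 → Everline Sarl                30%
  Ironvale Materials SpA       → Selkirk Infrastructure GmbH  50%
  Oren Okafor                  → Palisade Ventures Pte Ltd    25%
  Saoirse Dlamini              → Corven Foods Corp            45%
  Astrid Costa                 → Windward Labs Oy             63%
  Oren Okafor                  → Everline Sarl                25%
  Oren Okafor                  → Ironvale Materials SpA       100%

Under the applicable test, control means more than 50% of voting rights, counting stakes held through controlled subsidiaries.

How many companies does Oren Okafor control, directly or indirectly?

3

Oren holds 100% of Ironvale, so Oren controls Ironvale.
Ironvale holds 74% of Pellion, so Oren controls Pellion.
Oren and Ironvale together hold 72% + 10% = 82% of Talus, so Oren controls Talus.
No other company's threshold is met.
Oren controls 3 companies.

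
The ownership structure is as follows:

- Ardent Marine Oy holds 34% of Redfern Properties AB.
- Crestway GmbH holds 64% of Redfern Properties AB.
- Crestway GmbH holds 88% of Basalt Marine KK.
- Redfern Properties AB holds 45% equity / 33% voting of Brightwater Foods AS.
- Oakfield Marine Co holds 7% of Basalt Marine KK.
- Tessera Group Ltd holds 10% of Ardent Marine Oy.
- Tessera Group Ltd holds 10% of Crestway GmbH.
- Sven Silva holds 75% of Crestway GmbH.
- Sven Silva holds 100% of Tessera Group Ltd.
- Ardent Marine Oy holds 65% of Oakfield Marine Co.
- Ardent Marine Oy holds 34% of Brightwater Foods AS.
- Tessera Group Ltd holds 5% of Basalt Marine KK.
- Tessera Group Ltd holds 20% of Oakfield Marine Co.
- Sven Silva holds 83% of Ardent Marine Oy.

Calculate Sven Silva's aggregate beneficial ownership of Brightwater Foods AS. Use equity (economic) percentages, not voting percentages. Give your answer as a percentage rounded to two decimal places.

Sven reaches Brightwater along 6 paths.
Via Ardent: 83% × 34% = 28.22%.
Via Tessera → Ardent: 100% × 10% × 34% = 3.4%.
Via Tessera → Crestway → Redfern: 100% × 10% × 64% × 45% = 2.88%.
Via Crestway → Redfern: 75% × 64% × 45% = 21.6%.
Via Ardent → Redfern: 83% × 34% × 45% = 12.699%.
Via Tessera → Ardent → Redfern: 100% × 10% × 34% × 45% = 1.53%.
Total: 28.22% + 3.4% + 2.88% + 21.6% + 12.699% + 1.53% = 70.329%.
Rounded: 70.33%.

70.33%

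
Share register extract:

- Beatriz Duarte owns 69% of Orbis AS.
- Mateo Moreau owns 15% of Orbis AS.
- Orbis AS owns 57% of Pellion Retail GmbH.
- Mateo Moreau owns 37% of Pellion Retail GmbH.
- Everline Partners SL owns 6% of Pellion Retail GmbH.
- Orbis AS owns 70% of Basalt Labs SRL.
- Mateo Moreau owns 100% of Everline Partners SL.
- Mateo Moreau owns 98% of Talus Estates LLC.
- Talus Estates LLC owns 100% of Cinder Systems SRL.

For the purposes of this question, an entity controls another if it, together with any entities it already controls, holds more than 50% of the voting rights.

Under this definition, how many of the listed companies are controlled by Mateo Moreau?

Mateo holds 98% of Talus, so Mateo controls Talus.
Mateo holds 100% of Everline, so Mateo controls Everline.
Talus holds 100% of Cinder, so Mateo controls Cinder.
No other company's threshold is met.
Mateo controls 3 companies.

3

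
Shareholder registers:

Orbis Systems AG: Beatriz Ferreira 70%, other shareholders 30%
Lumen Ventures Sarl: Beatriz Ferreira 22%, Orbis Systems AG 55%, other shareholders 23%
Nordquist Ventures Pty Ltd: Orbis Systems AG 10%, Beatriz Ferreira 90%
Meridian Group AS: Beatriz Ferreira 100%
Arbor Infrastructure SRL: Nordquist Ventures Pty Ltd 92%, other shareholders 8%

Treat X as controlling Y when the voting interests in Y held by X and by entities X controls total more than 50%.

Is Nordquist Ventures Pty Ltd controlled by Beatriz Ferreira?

Beatriz holds 70% of Orbis, so Beatriz controls Orbis.
Orbis and Beatriz together hold 10% + 90% = 100% of Nordquist, so Beatriz controls Nordquist.

Yes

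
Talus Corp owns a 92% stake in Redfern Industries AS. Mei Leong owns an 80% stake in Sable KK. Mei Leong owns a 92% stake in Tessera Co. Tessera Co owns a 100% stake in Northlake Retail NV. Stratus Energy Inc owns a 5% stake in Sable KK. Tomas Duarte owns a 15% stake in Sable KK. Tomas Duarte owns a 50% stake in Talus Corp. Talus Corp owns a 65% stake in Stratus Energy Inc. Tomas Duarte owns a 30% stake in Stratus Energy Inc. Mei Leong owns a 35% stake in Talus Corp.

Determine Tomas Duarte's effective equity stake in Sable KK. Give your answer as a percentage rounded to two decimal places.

18.13%

Tomas reaches Sable along 3 paths.
Direct stake: 15% = 15%.
Via Stratus: 30% × 5% = 1.5%.
Via Talus → Stratus: 50% × 65% × 5% = 1.625%.
Total: 15% + 1.5% + 1.625% = 18.125%.
Rounded: 18.13%.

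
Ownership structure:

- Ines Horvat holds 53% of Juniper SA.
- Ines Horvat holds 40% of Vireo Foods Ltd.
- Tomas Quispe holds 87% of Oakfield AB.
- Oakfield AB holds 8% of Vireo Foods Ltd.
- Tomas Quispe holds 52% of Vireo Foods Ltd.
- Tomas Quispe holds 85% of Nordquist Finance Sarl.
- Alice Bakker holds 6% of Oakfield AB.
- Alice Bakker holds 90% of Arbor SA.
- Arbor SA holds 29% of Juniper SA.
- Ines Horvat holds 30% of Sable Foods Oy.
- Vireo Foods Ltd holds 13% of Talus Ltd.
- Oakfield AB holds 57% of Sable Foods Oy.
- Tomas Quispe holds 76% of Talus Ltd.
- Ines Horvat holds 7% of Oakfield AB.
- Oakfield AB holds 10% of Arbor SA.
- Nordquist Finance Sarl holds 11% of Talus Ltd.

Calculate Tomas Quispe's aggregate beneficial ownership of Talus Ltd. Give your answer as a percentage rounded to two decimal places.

93.01%

Tomas reaches Talus along 4 paths.
Direct stake: 76% = 76%.
Via Vireo: 52% × 13% = 6.76%.
Via Oakfield → Vireo: 87% × 8% × 13% = 0.9048%.
Via Nordquist: 85% × 11% = 9.35%.
Total: 76% + 6.76% + 0.9048% + 9.35% = 93.0148%.
Rounded: 93.01%.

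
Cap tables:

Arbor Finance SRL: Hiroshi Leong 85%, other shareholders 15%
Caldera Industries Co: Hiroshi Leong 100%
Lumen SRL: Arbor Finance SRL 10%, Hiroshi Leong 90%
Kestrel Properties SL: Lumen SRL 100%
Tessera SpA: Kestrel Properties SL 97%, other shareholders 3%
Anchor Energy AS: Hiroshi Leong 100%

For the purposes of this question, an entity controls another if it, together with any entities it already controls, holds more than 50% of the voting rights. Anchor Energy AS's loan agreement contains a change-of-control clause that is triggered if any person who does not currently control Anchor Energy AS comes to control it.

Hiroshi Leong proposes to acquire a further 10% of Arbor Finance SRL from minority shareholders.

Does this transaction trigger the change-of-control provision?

No

The purchase changes only Hiroshi's holdings, so Hiroshi is the only person who could newly come to control Anchor.
Hiroshi holds 100% of Anchor, so Hiroshi controls Anchor.
So Hiroshi already controls Anchor before the transaction.
After the purchase, Hiroshi's direct stake in Arbor rises to 85% + 10% = 95%.
Hiroshi controlled Anchor already, so this is not a new person acquiring control; every other person's position is unchanged or reduced.
No new person acquires control, so the clause is not triggered.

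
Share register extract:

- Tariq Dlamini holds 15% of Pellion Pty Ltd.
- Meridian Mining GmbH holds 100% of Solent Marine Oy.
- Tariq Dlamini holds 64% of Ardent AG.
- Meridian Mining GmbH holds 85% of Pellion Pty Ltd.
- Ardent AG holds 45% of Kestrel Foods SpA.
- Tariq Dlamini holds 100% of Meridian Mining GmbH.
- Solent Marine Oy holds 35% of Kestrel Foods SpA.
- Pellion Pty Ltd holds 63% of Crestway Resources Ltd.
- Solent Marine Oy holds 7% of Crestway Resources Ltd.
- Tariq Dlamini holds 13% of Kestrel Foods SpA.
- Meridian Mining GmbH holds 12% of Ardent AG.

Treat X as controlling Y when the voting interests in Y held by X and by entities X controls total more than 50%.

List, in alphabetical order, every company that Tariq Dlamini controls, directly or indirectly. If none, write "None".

Tariq holds 100% of Meridian, so Tariq controls Meridian.
Meridian holds 100% of Solent, so Tariq controls Solent.
Meridian and Tariq together hold 85% + 15% = 100% of Pellion, so Tariq controls Pellion.
Tariq and Meridian together hold 64% + 12% = 76% of Ardent, so Tariq controls Ardent.
Tariq and Solent and Ardent together hold 13% + 35% + 45% = 93% of Kestrel, so Tariq controls Kestrel.
Pellion and Solent together hold 63% + 7% = 70% of Crestway, so Tariq controls Crestway.

Ardent AG, Crestway Resources Ltd, Kestrel Foods SpA, Meridian Mining GmbH, Pellion Pty Ltd, Solent Marine Oy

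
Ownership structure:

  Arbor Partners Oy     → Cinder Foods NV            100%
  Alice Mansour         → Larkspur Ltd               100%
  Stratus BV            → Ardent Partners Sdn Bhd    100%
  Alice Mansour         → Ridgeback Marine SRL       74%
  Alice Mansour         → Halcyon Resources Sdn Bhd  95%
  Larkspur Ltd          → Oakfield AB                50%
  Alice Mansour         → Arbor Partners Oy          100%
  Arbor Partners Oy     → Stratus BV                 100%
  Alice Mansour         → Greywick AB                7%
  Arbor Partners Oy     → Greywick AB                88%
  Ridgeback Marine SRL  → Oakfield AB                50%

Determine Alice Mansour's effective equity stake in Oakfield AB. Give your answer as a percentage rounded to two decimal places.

Alice reaches Oakfield along 2 paths.
Via Ridgeback: 74% × 50% = 37%.
Via Larkspur: 100% × 50% = 50%.
Total: 37% + 50% = 87%.
Rounded: 87.00%.

87.00%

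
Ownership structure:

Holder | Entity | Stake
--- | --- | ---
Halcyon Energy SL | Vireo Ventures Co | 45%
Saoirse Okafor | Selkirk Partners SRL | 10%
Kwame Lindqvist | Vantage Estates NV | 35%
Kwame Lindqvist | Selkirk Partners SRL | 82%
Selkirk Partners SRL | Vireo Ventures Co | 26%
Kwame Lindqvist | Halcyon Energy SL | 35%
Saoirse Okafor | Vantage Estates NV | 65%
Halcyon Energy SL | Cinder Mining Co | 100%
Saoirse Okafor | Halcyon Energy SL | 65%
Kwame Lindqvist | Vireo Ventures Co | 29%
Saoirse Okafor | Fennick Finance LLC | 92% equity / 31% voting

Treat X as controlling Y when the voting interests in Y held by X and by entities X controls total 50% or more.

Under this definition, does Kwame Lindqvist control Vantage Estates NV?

Kwame holds 82% of Selkirk, so Kwame controls Selkirk.
Kwame and Selkirk together hold 29% + 26% = 55% of Vireo, so Kwame controls Vireo.
In Vantage, Kwame's side holds only 35%, not ≥ 50%.
So Kwame does not control Vantage.

No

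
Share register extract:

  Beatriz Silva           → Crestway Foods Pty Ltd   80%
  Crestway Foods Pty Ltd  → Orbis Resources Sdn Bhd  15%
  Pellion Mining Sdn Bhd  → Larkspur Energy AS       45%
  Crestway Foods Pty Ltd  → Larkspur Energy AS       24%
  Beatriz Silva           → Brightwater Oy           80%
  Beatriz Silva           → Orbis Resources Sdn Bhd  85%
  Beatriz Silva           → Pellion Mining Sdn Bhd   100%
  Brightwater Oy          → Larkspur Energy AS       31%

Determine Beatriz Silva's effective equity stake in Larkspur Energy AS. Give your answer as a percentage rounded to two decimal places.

89.00%

Beatriz reaches Larkspur along 3 paths.
Via Pellion: 100% × 45% = 45%.
Via Brightwater: 80% × 31% = 24.8%.
Via Crestway: 80% × 24% = 19.2%.
Total: 45% + 24.8% + 19.2% = 89%.
Rounded: 89.00%.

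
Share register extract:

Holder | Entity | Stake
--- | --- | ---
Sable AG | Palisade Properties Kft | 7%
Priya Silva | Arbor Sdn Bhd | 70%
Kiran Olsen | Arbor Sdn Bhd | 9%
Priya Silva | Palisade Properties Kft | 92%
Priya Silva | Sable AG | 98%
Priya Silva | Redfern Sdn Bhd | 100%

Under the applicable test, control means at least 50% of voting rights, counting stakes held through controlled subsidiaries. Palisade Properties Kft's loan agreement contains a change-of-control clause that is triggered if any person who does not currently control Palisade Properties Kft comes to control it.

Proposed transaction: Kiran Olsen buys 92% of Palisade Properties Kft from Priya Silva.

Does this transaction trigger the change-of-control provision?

The purchase adds only to Kiran's holdings (Priya's stake shrinks), so Kiran is the only person who could newly come to control Palisade.
Kiran's largest direct stake is 9% in Arbor, which does not meet the threshold, so Kiran controls no company.
Neither Kiran nor any entity Kiran controls holds any voting interest in Palisade.
So before the transaction, Kiran does not control Palisade.
After the purchase, Kiran holds 92% of Palisade directly, and Priya's stake falls to 0%.
Kiran holds 92% of Palisade, so Kiran controls Palisade.
Kiran did not control Palisade before and does after, so the clause is triggered.

Yes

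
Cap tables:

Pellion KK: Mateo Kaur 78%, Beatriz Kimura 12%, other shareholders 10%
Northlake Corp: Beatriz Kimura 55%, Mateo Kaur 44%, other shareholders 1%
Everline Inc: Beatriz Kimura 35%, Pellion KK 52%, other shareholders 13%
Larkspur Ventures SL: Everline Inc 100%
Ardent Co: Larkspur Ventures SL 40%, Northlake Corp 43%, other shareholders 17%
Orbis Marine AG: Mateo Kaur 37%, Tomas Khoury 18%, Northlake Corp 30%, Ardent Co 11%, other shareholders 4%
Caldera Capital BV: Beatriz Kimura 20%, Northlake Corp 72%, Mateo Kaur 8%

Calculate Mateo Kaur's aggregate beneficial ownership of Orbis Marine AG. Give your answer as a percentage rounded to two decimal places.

Mateo reaches Orbis along 4 paths.
Direct stake: 37% = 37%.
Via Northlake: 44% × 30% = 13.2%.
Via Pellion → Everline → Larkspur → Ardent: 78% × 52% × 100% × 40% × 11% = 1.78464%.
Via Northlake → Ardent: 44% × 43% × 11% = 2.0812%.
Total: 37% + 13.2% + 1.78464% + 2.0812% = 54.06584%.
Rounded: 54.07%.

54.07%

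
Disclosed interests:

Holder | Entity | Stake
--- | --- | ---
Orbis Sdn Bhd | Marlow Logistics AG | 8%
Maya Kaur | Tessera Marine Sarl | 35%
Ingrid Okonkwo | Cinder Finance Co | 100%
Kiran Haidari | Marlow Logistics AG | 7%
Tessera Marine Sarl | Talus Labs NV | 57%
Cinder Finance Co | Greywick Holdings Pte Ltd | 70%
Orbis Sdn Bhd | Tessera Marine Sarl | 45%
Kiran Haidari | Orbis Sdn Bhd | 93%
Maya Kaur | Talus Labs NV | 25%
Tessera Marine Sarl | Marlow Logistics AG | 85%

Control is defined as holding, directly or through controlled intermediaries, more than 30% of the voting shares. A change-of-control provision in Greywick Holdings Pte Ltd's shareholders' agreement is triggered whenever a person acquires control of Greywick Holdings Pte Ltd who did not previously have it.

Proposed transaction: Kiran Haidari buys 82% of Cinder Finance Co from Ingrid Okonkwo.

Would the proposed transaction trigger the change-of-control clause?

Yes

The purchase adds only to Kiran's holdings (Ingrid's stake shrinks), so Kiran is the only person who could newly come to control Greywick.
Kiran holds 93% of Orbis, so Kiran controls Orbis.
Orbis holds 45% of Tessera, so Kiran controls Tessera.
Tessera holds 57% of Talus, so Kiran controls Talus.
Tessera and Orbis and Kiran together hold 85% + 8% + 7% = 100% of Marlow, so Kiran controls Marlow.
Neither Kiran nor any entity Kiran controls holds any voting interest in Greywick.
So before the transaction, Kiran does not control Greywick.
After the purchase, Kiran holds 82% of Cinder directly, and Ingrid's stake falls to 18%.
Kiran holds 82% of Cinder, so Kiran controls Cinder.
Cinder holds 70% of Greywick, so Kiran controls Greywick.
Kiran did not control Greywick before and does after, so the clause is triggered.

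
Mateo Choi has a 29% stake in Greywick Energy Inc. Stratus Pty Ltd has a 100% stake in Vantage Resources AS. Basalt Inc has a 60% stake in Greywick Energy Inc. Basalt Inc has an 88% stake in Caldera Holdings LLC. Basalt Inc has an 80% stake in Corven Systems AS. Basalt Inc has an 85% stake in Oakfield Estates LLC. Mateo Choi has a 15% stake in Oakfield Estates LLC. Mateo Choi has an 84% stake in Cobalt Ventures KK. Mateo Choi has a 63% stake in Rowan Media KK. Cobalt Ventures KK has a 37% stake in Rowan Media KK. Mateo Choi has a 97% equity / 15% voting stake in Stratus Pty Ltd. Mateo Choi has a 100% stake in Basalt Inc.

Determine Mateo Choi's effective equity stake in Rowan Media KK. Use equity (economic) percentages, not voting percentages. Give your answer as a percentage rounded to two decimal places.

Mateo reaches Rowan along 2 paths.
Via Cobalt: 84% × 37% = 31.08%.
Direct stake: 63% = 63%.
Total: 31.08% + 63% = 94.08%.

94.08%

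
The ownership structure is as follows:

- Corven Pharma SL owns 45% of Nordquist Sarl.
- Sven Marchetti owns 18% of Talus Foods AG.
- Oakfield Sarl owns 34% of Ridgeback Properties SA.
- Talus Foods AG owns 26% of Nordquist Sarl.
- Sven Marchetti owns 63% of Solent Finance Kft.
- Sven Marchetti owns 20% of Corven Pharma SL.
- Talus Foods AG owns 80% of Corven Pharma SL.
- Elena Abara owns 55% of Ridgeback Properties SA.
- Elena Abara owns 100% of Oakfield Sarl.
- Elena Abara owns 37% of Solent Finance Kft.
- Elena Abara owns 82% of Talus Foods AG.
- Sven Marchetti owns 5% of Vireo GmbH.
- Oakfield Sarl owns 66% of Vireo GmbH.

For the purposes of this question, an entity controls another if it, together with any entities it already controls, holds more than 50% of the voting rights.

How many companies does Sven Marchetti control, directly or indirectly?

1

Sven holds 63% of Solent, so Sven controls Solent.
No other company's threshold is met.
Sven controls 1 company.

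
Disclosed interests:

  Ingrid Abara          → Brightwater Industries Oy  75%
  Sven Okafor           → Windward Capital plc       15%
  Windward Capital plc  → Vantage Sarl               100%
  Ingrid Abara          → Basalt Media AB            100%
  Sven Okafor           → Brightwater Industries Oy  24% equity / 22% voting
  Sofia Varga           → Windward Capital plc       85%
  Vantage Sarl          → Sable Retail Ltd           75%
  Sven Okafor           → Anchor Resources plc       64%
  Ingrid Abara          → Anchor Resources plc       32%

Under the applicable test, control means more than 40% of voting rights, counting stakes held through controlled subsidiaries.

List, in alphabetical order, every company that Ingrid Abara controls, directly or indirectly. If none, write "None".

Ingrid holds 100% of Basalt, so Ingrid controls Basalt.
Ingrid holds 75% of Brightwater, so Ingrid controls Brightwater.
No other company's threshold is met.

Basalt Media AB, Brightwater Industries Oy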